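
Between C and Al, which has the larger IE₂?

IE_2 is the cost of taking one more electron from the +1 cation: C⁺ still has 3 valence electrons; Al⁺ still has 2 valence electrons.
All are still removing valence electrons, so compare the +1 ions as you would atoms: IE_2 generally rises across a period (higher Z_eff) and falls down a group (larger shell), subject to the usual subshell exceptions.
Valence configurations: C⁺ [He]2s²2p¹, Al⁺ [Ne]3s².
Tabulated IE_2 (kJ/mol): C 2353, Al 1817.
So the second ionization energies run Al < C.

C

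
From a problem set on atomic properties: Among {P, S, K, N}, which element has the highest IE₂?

The second ionization energy removes an electron from the +1 ion. For each element: P⁺ still has 4 valence electrons; S⁺ still has 5 valence electrons; K⁺ is the bare [Ar] core; N⁺ still has 4 valence electrons.
Pulling an electron out of a noble-gas core costs far more than removing a remaining valence electron, so K sits at the high end of IE_2.
Valence configurations: P⁺ [Ne]3s²3p², S⁺ [Ne]3s²3p³, N⁺ [He]2s²2p².
Tabulated IE_2 (kJ/mol): P 1907, S 2252, K 3052, N 2856.
Hence IE_2: P < S < N < K.

K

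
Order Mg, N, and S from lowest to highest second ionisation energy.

Consider each +1 ion: Mg⁺ still has 1 valence electron; N⁺ still has 4 valence electrons; S⁺ still has 5 valence electrons.
All are still removing valence electrons, so compare the +1 ions as you would atoms: IE_2 generally rises across a period (higher Z_eff) and falls down a group (larger shell), subject to the usual subshell exceptions.
Valence configurations: Mg⁺ [Ne]3s¹, N⁺ [He]2s²2p², S⁺ [Ne]3s²3p³.
The numbers (kJ/mol): Mg 1451, N 2856, S 2252.
So the second ionization energies run Mg < S < N.

Mg < S < N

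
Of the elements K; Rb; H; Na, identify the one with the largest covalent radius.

Radius decreases left→right (rising Z_eff, same n) and increases top→bottom (higher n).
All are in group 1, so atomic radius increases down the group.
The largest covalent radius among these belongs to Rb.

Rb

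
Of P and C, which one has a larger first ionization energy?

C is in period 2, group 14; P is in period 3, group 15.
Across a period the outer electron is held more tightly (higher IE₁); down a group it sits in a higher shell, more shielded, and comes off more easily.
A diagonal step moves right (one effect) and down (the opposite effect) at once.
C > P: the two effects oppose for this pair; the down-group effect wins (1086 vs 1012 kJ/mol).
For reference (kJ/mol): C 1086, P 1012.
So C has the larger first ionization energy (C > P).

C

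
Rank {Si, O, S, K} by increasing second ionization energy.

Consider each +1 ion: Si⁺ still has 3 valence electrons; O⁺ still has 5 valence electrons; S⁺ still has 5 valence electrons; K⁺ is the bare [Ar] core.
Usually core removal costs more than valence removal, but here the competition is close: a tightly held n=2 valence electron can cost more to remove than an n=3 core electron, so the actual values have to decide it.
Valence configurations: Si⁺ [Ne]3s²3p¹, O⁺ [He]2s²2p³, S⁺ [Ne]3s²3p³.
The numbers (kJ/mol): Si 1577, O 3388, S 2252, K 3052.
So the second ionization energies run Si < S < K < O.

Si, S, K, O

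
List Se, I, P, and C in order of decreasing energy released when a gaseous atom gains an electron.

Atoms with high Z_eff and room in the valence shell (especially the halogens) have the most exothermic electron affinities.
A diagonal step moves right (one effect) and down (the opposite effect) at once.
C > P: period and group pull opposite ways; the down-group shift dominates (122 vs 72 kJ/mol).
Se > C: period and group pull opposite ways; the across-period shift dominates (195 vs 122 kJ/mol).
I > Se: period and group pull opposite ways; the across-period shift dominates (295 vs 195 kJ/mol).
For reference (kJ/mol): C 122, P 72, Se 195, I 295.
So from highest to lowest: I > Se > C > P.

I, Se, C, P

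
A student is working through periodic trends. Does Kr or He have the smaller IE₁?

Kr

He is in period 1, group 18; Kr is in period 4, group 18.
Removing the outermost electron gets harder across a period and easier down a group.
All are in group 18, so first ionization energy increases up the group.
So Kr has the smaller IE₁ (Kr < He).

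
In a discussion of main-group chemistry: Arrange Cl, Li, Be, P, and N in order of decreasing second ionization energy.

Li, N, Cl, P, Be

IE_2 is the cost of taking one more electron from the +1 cation: Cl⁺ still has 6 valence electrons; Li⁺ is the bare [He] core; Be⁺ still has 1 valence electron; P⁺ still has 4 valence electrons; N⁺ still has 4 valence electrons.
Core electrons are held far more tightly than valence electrons, so Li tops the IE_2 order.
Valence configurations: Cl⁺ [Ne]3s²3p⁴, Be⁺ [He]2s¹, P⁺ [Ne]3s²3p², N⁺ [He]2s²2p².
The numbers (kJ/mol): Cl 2298, Li 7298, Be 1757, P 1907, N 2856.
Overall IE_2 order: Be < P < Cl < N < Li.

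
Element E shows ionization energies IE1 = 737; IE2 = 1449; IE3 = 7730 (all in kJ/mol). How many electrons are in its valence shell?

2

Look for the largest jump between consecutive ionization energies: IE3/IE2 ≈ 5.3, far larger than any earlier ratio.
That jump marks the point where a core electron is being removed. So the atom has 2 valence electrons.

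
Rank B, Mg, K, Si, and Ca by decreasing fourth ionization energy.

The fourth ionization energy removes an electron from the +3 ion. For each element: B³⁺ is the bare [He] core; Mg³⁺ is already 1 electron into the core; K³⁺ is already 2 electrons into the core; Si³⁺ still has 1 valence electron; Ca³⁺ is already 1 electron into the core.
Pulling an electron out of a noble-gas core costs far more than removing a remaining valence electron, so K, Ca, Mg and B sit at the high end of IE_4.
The numbers (kJ/mol): B 25026, Mg 10543, K 5877, Si 4356, Ca 6491.
Hence IE_4: Si < K < Ca < Mg < B.

B, Mg, Ca, K, Si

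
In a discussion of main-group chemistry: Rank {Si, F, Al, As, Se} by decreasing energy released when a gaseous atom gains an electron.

EA tends to increase across a period and decrease down a group, though the pattern is less regular than for IE or radius.
Neither a single period nor a single group — weigh both effects.
As > Al: period and group pull opposite ways; the across-period shift dominates (78 vs 42 kJ/mol).
Si > As: the two effects oppose for this pair; the down-group effect wins (134 vs 78 kJ/mol).
Se > Si: period and group pull opposite ways; the across-period shift dominates (195 vs 134 kJ/mol).
F > Se: relative to Se, both the across-period and down-group shifts push F's electron affinity up.
Approximate values (kJ/mol): F 328, Al 42, Si 134, As 78, Se 195.
So from highest to lowest: F > Se > Si > As > Al.

F > Se > Si > As > Al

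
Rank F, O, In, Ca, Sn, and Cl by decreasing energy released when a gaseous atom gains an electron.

Electron affinity generally becomes more exothermic across a period toward the halogens and less exothermic down a group.
Here both period and group differ, so the two effects have to be weighed against each other.
In > Ca: the two effects oppose for this pair; the across-period effect wins (29 vs 2 kJ/mol).
Sn > In: both are in period 5; the period trend gives Sn the larger value.
O > Sn: both effects reinforce here, so O is clearly the higher of the two.
F > O: both are in period 2; the period trend gives F the larger value.
Cl > F: this pair runs against the simple trend — see the exception note.
Note the exception: Cl has a higher electron affinity than F, contrary to the simple trend — F's small 2p subshell makes the incoming electron feel strong e⁻–e⁻ repulsion, so Cl actually releases more energy on gaining an electron.
Tabulated electron affinity (kJ/mol): O 141, F 328, Cl 349, Ca 2, In 29, Sn 107.
So from highest to lowest: Cl > F > O > Sn > In > Ca.

Cl > F > O > Sn > In > Ca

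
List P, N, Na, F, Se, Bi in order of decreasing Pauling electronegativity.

F > N > Se > P > Bi > Na

Smaller atoms with higher effective nuclear charge are more electronegative.
Neither a single period nor a single group — weigh both effects.
Bi > Na: the two effects oppose for this pair; the across-period effect wins (2.02 vs 0.93).
P > Bi: P sits above Bi in group 15, so the down-group effect alone puts P higher.
Se > P: period and group pull opposite ways; the across-period shift dominates (2.55 vs 2.19).
N > Se: the two effects oppose for this pair; the down-group effect wins (3.04 vs 2.55).
F > N: F lies to the right of N in period 2, so the across-period effect alone puts F higher.
Tabulated electronegativity (Pauling): N 3.04, F 3.98, Na 0.93, P 2.19, Se 2.55, Bi 2.02.
So from highest to lowest: F > N > Se > P > Bi > Na.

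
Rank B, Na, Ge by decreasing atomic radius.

B is in period 2, group 13; Na is in period 3, group 1; Ge is in period 4, group 14.
Moving right in a period, electrons are added to the same shell under a stronger nuclear pull, so atoms get smaller; moving down, a new shell is opened and atoms get larger.
These span different periods and groups, so the two trends combine.
Ge > B: the two effects oppose for this pair; the down-group effect wins (121 vs 85 pm).
Na > Ge: the two effects oppose for this pair; the across-period effect wins (155 vs 121 pm).
Approximate values (pm): B 85, Na 155, Ge 121.
So from largest to smallest: Na > Ge > B.

Na > Ge > B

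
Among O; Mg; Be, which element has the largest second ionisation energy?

Consider each +1 ion: O⁺ still has 5 valence electrons; Mg⁺ still has 1 valence electron; Be⁺ still has 1 valence electron.
All are still removing valence electrons, so compare the +1 ions as you would atoms: IE_2 generally rises across a period (higher Z_eff) and falls down a group (larger shell), subject to the usual subshell exceptions.
Valence configurations: O⁺ [He]2s²2p³, Mg⁺ [Ne]3s¹, Be⁺ [He]2s¹.
Approximate IE_2 values (kJ/mol): O 3388, Mg 1451, Be 1757.
Hence IE_2: Mg < Be < O.

O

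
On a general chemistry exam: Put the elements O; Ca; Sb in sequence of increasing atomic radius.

Atomic radius shrinks across a period as nuclear charge pulls the same shell inward, and grows down a group as new shells are added.
Here both period and group differ, so the two effects have to be weighed against each other.
Sb > O: relative to O, both the across-period and down-group shifts push Sb's atomic radius up.
Ca > Sb: period and group pull opposite ways; the across-period shift dominates (171 vs 140 pm).
Tabulated atomic radius (pm): O 63, Ca 171, Sb 140.
So from smallest to largest: O < Sb < Ca.

O < Sb < Ca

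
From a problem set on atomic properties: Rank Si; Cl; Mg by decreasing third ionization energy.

The third ionization energy removes an electron from the +2 ion. For each element: Si²⁺ still has 2 valence electrons; Cl²⁺ still has 5 valence electrons; Mg²⁺ is the bare [Ne] core.
Core electrons are held far more tightly than valence electrons, so Mg tops the IE_3 order.
Valence configurations: Si²⁺ [Ne]3s², Cl²⁺ [Ne]3s²3p³.
Approximate IE_3 values (kJ/mol): Si 3232, Cl 3822, Mg 7733.
Hence IE_3: Si < Cl < Mg.

Mg > Cl > Si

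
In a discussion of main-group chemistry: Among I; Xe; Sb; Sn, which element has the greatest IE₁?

Removing the outermost electron gets harder across a period and easier down a group.
All lie in period 5, so first ionization energy increases left to right.
The greatest IE₁ among these belongs to Xe.

Xe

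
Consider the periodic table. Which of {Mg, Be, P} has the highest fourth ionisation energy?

Be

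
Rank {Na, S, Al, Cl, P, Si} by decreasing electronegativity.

Cl, S, P, Si, Al, Na

Na is in period 3, group 1; Al is in period 3, group 13; Si is in period 3, group 14; P is in period 3, group 15; S is in period 3, group 16; Cl is in period 3, group 17.
Atoms toward the upper right of the periodic table pull bonding electrons most strongly.
All lie in period 3, so electronegativity increases left to right.
So from highest to lowest: Cl > S > P > Si > Al > Na.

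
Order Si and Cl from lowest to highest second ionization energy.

Si < Cl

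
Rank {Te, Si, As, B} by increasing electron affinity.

Electron affinity generally becomes more exothermic across a period toward the halogens and less exothermic down a group.
These sit on a diagonal, where the across-period and down-group effects partly cancel.
As > B: period and group pull opposite ways; the across-period shift dominates (78 vs 27 kJ/mol).
Si > As: the two effects oppose for this pair; the down-group effect wins (134 vs 78 kJ/mol).
Te > Si: period and group pull opposite ways; the across-period shift dominates (190 vs 134 kJ/mol).
Tabulated electron affinity (kJ/mol): B 27, Si 134, As 78, Te 190.
So from lowest to highest: B < As < Si < Te.

B < As < Si < Te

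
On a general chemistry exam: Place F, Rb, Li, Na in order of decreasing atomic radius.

Radius decreases left→right (rising Z_eff, same n) and increases top→bottom (higher n).
These span different periods and groups, so the two trends combine.
Li > F: both are in period 2; the period trend gives Li the larger value.
Na > Li: Na sits below Li in group 1, so the down-group effect alone puts Na larger.
Rb > Na: Rb sits below Na in group 1, so the down-group effect alone puts Rb larger.
Tabulated atomic radius (pm): Li 133, F 64, Na 155, Rb 210.
So from largest to smallest: Rb > Na > Li > F.

Rb > Na > Li > F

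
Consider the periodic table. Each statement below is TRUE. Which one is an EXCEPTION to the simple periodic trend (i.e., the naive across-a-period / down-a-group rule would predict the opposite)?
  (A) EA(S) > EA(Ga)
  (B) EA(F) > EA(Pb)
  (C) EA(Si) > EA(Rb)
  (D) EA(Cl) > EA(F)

(D)

The general trend: electron affinity increases across a period and decreases down a group.
(A) S (period 3, group 16) vs Ga (period 4, group 13): the stated order agrees with the simple trend.
(B) F (period 2, group 17) vs Pb (period 6, group 14): the stated order agrees with the simple trend.
(C) Si (period 3, group 14) vs Rb (period 5, group 1): the stated order agrees with the simple trend.
(D) Cl (period 3, group 17) vs F (period 2, group 17): the stated order contradicts the simple trend.
The exception is (D): F's small 2p subshell makes the incoming electron feel strong e⁻–e⁻ repulsion, so Cl actually releases more energy on gaining an electron.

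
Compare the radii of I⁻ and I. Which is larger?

I⁻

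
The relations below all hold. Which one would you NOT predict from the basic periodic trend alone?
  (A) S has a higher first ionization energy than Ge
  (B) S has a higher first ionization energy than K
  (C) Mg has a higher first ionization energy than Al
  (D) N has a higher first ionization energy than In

(C)

The general trend: first ionization energy increases across a period and decreases down a group.
(A) S (period 3, group 16) vs Ge (period 4, group 14): the stated order agrees with the simple trend.
(B) S (period 3, group 16) vs K (period 4, group 1): the stated order agrees with the simple trend.
(C) Mg (period 3, group 2) vs Al (period 3, group 13): the stated order contradicts the simple trend.
(D) N (period 2, group 15) vs In (period 5, group 13): the stated order agrees with the simple trend.
The exception is (C): Al's single 3p electron is easier to remove than one from Mg's filled 3s².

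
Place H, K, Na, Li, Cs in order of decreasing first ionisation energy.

H, Li, Na, K, Cs

H is in period 1, group 1; Li is in period 2, group 1; Na is in period 3, group 1; K is in period 4, group 1; Cs is in period 6, group 1.
Across a period the outer electron is held more tightly (higher IE₁); down a group it sits in a higher shell, more shielded, and comes off more easily.
All are in group 1, so first ionization energy increases up the group.
So from highest to lowest: H > Li > Na > K > Cs.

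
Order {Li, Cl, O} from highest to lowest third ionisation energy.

The third ionization energy removes an electron from the +2 ion. For each element: Li²⁺ is already 1 electron into the core; Cl²⁺ still has 5 valence electrons; O²⁺ still has 4 valence electrons.
Core electrons are held far more tightly than valence electrons, so Li tops the IE_3 order.
Valence configurations: Cl²⁺ [Ne]3s²3p³, O²⁺ [He]2s²2p².
Tabulated IE_3 (kJ/mol): Li 11815, Cl 3822, O 5300.
Putting it together, IE_3: Cl < O < Li.

Li, O, Cl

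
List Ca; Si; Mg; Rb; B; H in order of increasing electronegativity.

H is in period 1, group 1; B is in period 2, group 13; Mg is in period 3, group 2; Si is in period 3, group 14; Ca is in period 4, group 2; Rb is in period 5, group 1.
EN rises left→right (higher Z_eff, smaller atoms) and falls top→bottom (larger, more shielded atoms).
Here both period and group differ, so the two effects have to be weighed against each other.
Ca > Rb: relative to Rb, both the across-period and down-group shifts push Ca's electronegativity up.
Mg > Ca: Mg sits above Ca in group 2, so the down-group effect alone puts Mg higher.
Si > Mg: Si lies to the right of Mg in period 3, so the across-period effect alone puts Si higher.
B > Si: period and group pull opposite ways; the down-group shift dominates (2.04 vs 1.90).
H > B: period and group pull opposite ways; the down-group shift dominates (2.20 vs 2.04).
For reference (Pauling): H 2.20, B 2.04, Mg 1.31, Si 1.90, Ca 1.00, Rb 0.82.
So from lowest to highest: Rb < Ca < Mg < Si < B < H.

Rb < Ca < Mg < Si < B < H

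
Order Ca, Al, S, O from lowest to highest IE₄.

S < Ca < O < Al

IE_4 is the cost of taking one more electron from the +3 cation: Ca³⁺ is already 1 electron into the core; Al³⁺ is the bare [Ne] core; S³⁺ still has 3 valence electrons; O³⁺ still has 3 valence electrons.
Usually core removal costs more than valence removal, but here the competition is close: a tightly held n=2 valence electron can cost more to remove than an n=3 core electron, so the actual values have to decide it.
Valence configurations: S³⁺ [Ne]3s²3p¹, O³⁺ [He]2s²2p¹.
Tabulated IE_4 (kJ/mol): Ca 6491, Al 11577, S 4556, O 7469.
So the fourth ionization energies run S < Ca < O < Al.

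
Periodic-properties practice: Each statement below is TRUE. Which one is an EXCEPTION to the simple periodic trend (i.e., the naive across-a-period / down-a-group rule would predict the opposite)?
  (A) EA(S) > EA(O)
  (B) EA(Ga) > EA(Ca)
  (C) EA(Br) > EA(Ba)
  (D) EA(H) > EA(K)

(A)

The general trend: electron affinity increases across a period and decreases down a group.
(A) S (period 3, group 16) vs O (period 2, group 16): the stated order contradicts the simple trend.
(B) Ga (period 4, group 13) vs Ca (period 4, group 2): the stated order agrees with the simple trend.
(C) Br (period 4, group 17) vs Ba (period 6, group 2): the stated order agrees with the simple trend.
(D) H (period 1, group 1) vs K (period 4, group 1): the stated order agrees with the simple trend.
The exception is (A): the compact 2p subshell of O repels the added electron more than S's larger 3p does.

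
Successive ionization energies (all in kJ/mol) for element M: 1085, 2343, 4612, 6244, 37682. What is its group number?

Group 14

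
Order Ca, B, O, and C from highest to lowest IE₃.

O > Ca > C > B

After 2 electrons have been removed, what remains? Ca²⁺ is the bare [Ar] core; B²⁺ still has 1 valence electron; O²⁺ still has 4 valence electrons; C²⁺ still has 2 valence electrons.
Usually core removal costs more than valence removal, but here the competition is close: a tightly held n=2 valence electron can cost more to remove than an n=3 core electron, so the actual values have to decide it.
Valence configurations: B²⁺ [He]2s¹, O²⁺ [He]2s²2p², C²⁺ [He]2s².
The numbers (kJ/mol): Ca 4912, B 3660, O 5300, C 4620.
Putting it together, IE_3: B < C < Ca < O.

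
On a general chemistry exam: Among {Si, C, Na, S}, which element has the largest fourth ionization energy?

IE_4 is the cost of taking one more electron from the +3 cation: Si³⁺ still has 1 valence electron; C³⁺ still has 1 valence electron; Na³⁺ is already 2 electrons into the core; S³⁺ still has 3 valence electrons.
Breaking into a closed-shell core is much more expensive than removing a leftover valence electron — Na has the largest IE_4 here.
Valence configurations: Si³⁺ [Ne]3s¹, C³⁺ [He]2s¹, S³⁺ [Ne]3s²3p¹.
Tabulated IE_4 (kJ/mol): Si 4356, C 6223, Na 9543, S 4556.
Hence IE_4: Si < S < C < Na.

Na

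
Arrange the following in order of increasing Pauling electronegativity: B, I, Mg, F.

Mg < B < I < F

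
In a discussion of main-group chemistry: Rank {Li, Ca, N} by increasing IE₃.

N < Ca < Li

After 2 electrons have been removed, what remains? Li²⁺ is already 1 electron into the core; Ca²⁺ is the bare [Ar] core; N²⁺ still has 3 valence electrons.
Breaking into a closed-shell core is much more expensive than removing a leftover valence electron — Ca and Li have the largest IE_3 here.
Approximate IE_3 values (kJ/mol): Li 11815, Ca 4912, N 4578.
Putting it together, IE_3: N < Ca < Li.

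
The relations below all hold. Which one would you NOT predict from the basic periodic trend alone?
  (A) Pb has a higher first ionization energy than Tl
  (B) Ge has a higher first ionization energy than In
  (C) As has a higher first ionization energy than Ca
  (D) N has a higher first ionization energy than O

(D)

The general trend: first ionization energy increases across a period and decreases down a group.
(A) Pb (period 6, group 14) vs Tl (period 6, group 13): the stated order agrees with the simple trend.
(B) Ge (period 4, group 14) vs In (period 5, group 13): the stated order agrees with the simple trend.
(C) As (period 4, group 15) vs Ca (period 4, group 2): the stated order agrees with the simple trend.
(D) N (period 2, group 15) vs O (period 2, group 16): the stated order contradicts the simple trend.
The exception is (D): pairing an electron in O's 2p⁴ costs repulsion energy, so O ionizes more easily than half-filled N (2p³).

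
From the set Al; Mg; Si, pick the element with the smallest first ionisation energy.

Al

IE₁ increases left→right with effective nuclear charge and decreases top→bottom as the valence shell moves farther out.
All lie in period 3; the across-period trend (first ionization energy increases left to right) applies, with the exception below.
Note the exception: Mg has a higher first ionization energy than Al, contrary to the simple trend — Al's single 3p electron is easier to remove than one from Mg's filled 3s².
For reference (kJ/mol): Mg 738, Al 578, Si 786.
The smallest first ionisation energy among these belongs to Al.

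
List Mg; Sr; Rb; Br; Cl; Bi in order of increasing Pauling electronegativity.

Rb < Sr < Mg < Bi < Br < Cl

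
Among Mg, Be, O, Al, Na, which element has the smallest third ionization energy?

Al

Consider each +2 ion: Mg²⁺ is the bare [Ne] core; Be²⁺ is the bare [He] core; O²⁺ still has 4 valence electrons; Al²⁺ still has 1 valence electron; Na²⁺ is already 1 electron into the core.
Breaking into a closed-shell core is much more expensive than removing a leftover valence electron — Na, Mg and Be have the largest IE_3 here.
Valence configurations: O²⁺ [He]2s²2p², Al²⁺ [Ne]3s¹.
The numbers (kJ/mol): Mg 7733, Be 14849, O 5300, Al 2745, Na 6910.
So the third ionization energies run Al < O < Na < Mg < Be.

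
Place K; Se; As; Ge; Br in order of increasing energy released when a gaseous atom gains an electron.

K is in period 4, group 1; Ge is in period 4, group 14; As is in period 4, group 15; Se is in period 4, group 16; Br is in period 4, group 17.
Atoms with high Z_eff and room in the valence shell (especially the halogens) have the most exothermic electron affinities.
All lie in period 4; the across-period trend (electron affinity increases left to right) applies, with the exception below.
Note the exception: Ge has a higher electron affinity than As, contrary to the simple trend — adding an electron to As's half-filled 4p³ is unfavourable, so Ge (4p²) has the more exothermic EA.
Tabulated electron affinity (kJ/mol): K 48, Ge 119, As 78, Se 195, Br 325.
So from lowest to highest: K < As < Ge < Se < Br.

K, As, Ge, Se, Br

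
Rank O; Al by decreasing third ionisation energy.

O > Al

After 2 electrons have been removed, what remains? O²⁺ still has 4 valence electrons; Al²⁺ still has 1 valence electron.
All are still removing valence electrons, so compare the +2 ions as you would atoms: IE_3 generally rises across a period (higher Z_eff) and falls down a group (larger shell), subject to the usual subshell exceptions.
Valence configurations: O²⁺ [He]2s²2p², Al²⁺ [Ne]3s¹.
The numbers (kJ/mol): O 5300, Al 2745.
Overall IE_3 order: Al < O.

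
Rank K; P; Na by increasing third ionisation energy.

P < K < Na

IE_3 is the cost of taking one more electron from the +2 cation: K²⁺ is already 1 electron into the core; P²⁺ still has 3 valence electrons; Na²⁺ is already 1 electron into the core.
Core electrons are held far more tightly than valence electrons, so K and Na top the IE_3 order.
Approximate IE_3 values (kJ/mol): K 4420, P 2914, Na 6910.
Hence IE_3: P < K < Na.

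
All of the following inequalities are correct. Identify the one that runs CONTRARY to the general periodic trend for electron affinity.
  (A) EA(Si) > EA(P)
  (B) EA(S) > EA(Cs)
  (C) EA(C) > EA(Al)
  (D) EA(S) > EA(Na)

(A)

The general trend: electron affinity increases across a period and decreases down a group.
(A) Si (period 3, group 14) vs P (period 3, group 15): the stated order contradicts the simple trend.
(B) S (period 3, group 16) vs Cs (period 6, group 1): the stated order agrees with the simple trend.
(C) C (period 2, group 14) vs Al (period 3, group 13): the stated order agrees with the simple trend.
(D) S (period 3, group 16) vs Na (period 3, group 1): the stated order agrees with the simple trend.
The exception is (A): adding an electron to P's half-filled 3p³ is unfavourable, so Si (3p²) has the more exothermic EA.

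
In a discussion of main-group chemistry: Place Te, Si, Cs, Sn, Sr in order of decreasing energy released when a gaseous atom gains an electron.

Si is in period 3, group 14; Sr is in period 5, group 2; Sn is in period 5, group 14; Te is in period 5, group 16; Cs is in period 6, group 1.
Electron affinity generally becomes more exothermic across a period toward the halogens and less exothermic down a group.
Neither a single period nor a single group — weigh both effects.
Cs > Sr: this pair runs against the simple trend — see the exception note.
Sn > Cs: relative to Cs, both the across-period and down-group shifts push Sn's electron affinity up.
Si > Sn: they share group 14; the group trend gives Si the larger value.
Te > Si: the two effects oppose for this pair; the across-period effect wins (190 vs 134 kJ/mol).
Note the exception: Cs has a higher electron affinity than Sr, contrary to the simple trend — adding an electron to Sr (ns²) has to open a new, higher-energy np subshell, which is unfavourable.
Approximate values (kJ/mol): Si 134, Sr 5, Sn 107, Te 190, Cs 46.
So from highest to lowest: Te > Si > Sn > Cs > Sr.

Te, Si, Sn, Cs, Sr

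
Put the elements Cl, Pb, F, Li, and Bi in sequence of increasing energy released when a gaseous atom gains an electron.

Pb < Li < Bi < F < Cl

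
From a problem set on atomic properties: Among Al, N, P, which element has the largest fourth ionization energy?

IE_4 is the cost of taking one more electron from the +3 cation: Al³⁺ is the bare [Ne] core; N³⁺ still has 2 valence electrons; P³⁺ still has 2 valence electrons.
Pulling an electron out of a noble-gas core costs far more than removing a remaining valence electron, so Al sits at the high end of IE_4.
Valence configurations: N³⁺ [He]2s², P³⁺ [Ne]3s².
Tabulated IE_4 (kJ/mol): Al 11577, N 7475, P 4964.
Overall IE_4 order: P < N < Al.

Al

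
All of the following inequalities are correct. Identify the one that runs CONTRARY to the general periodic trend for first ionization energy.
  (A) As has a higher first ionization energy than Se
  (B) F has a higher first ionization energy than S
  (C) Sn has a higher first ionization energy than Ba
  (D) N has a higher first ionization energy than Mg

The general trend: first ionization energy increases across a period and decreases down a group.
(A) As (period 4, group 15) vs Se (period 4, group 16): the stated order contradicts the simple trend.
(B) F (period 2, group 17) vs S (period 3, group 16): the stated order agrees with the simple trend.
(C) Sn (period 5, group 14) vs Ba (period 6, group 2): the stated order agrees with the simple trend.
(D) N (period 2, group 15) vs Mg (period 3, group 2): the stated order agrees with the simple trend.
The exception is (A): Se (4p⁴) ionizes more easily than half-filled As (4p³).

(A)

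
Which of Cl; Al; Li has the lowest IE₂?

Consider each +1 ion: Cl⁺ still has 6 valence electrons; Al⁺ still has 2 valence electrons; Li⁺ is the bare [He] core.
Core electrons are held far more tightly than valence electrons, so Li tops the IE_2 order.
Valence configurations: Cl⁺ [Ne]3s²3p⁴, Al⁺ [Ne]3s².
Approximate IE_2 values (kJ/mol): Cl 2298, Al 1817, Li 7298.
So the second ionization energies run Al < Cl < Li.

Al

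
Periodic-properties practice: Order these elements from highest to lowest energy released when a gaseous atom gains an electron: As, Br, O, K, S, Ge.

O is in period 2, group 16; S is in period 3, group 16; K is in period 4, group 1; Ge is in period 4, group 14; As is in period 4, group 15; Br is in period 4, group 17.
Adding an electron releases more energy for atoms nearer the top right (short of the noble gases).
These span different periods and groups, so the two trends combine.
As > K: As lies to the right of K in period 4, so the across-period effect alone puts As higher.
Ge > As: this pair runs against the simple trend — see the exception note.
O > Ge: relative to Ge, both the across-period and down-group shifts push O's electron affinity up.
S > O: this pair runs against the simple trend — see the exception note.
Br > S: the two effects oppose for this pair; the across-period effect wins (325 vs 200 kJ/mol).
Note the exception: Ge has a higher electron affinity than As, contrary to the simple trend — adding an electron to As's half-filled 4p³ is unfavourable, so Ge (4p²) has the more exothermic EA.
Note the exception: S has a higher electron affinity than O, contrary to the simple trend — the compact 2p subshell of O repels the added electron more than S's larger 3p does.
For reference (kJ/mol): O 141, S 200, K 48, Ge 119, As 78, Br 325.
So from highest to lowest: Br > S > O > Ge > As > K.

Br > S > O > Ge > As > K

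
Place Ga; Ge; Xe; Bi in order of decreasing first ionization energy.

Xe > Ge > Bi > Ga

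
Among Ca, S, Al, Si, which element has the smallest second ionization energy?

IE_2 is the cost of taking one more electron from the +1 cation: Ca⁺ still has 1 valence electron; S⁺ still has 5 valence electrons; Al⁺ still has 2 valence electrons; Si⁺ still has 3 valence electrons.
All are still removing valence electrons, so compare the +1 ions as you would atoms: IE_2 generally rises across a period (higher Z_eff) and falls down a group (larger shell), subject to the usual subshell exceptions.
Valence configurations: Ca⁺ [Ar]4s¹, S⁺ [Ne]3s²3p³, Al⁺ [Ne]3s², Si⁺ [Ne]3s²3p¹.
Si⁺ loses a lone 3p electron whereas Al⁺ must break into a filled 3s² pair, so IE_2(Al) > IE_2(Si) even though Si has the higher nuclear charge.
The numbers (kJ/mol): Ca 1145, S 2252, Al 1817, Si 1577.
Hence IE_2: Ca < Si < Al < S.

Ca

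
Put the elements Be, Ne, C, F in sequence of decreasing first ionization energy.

Ne > F > C > Be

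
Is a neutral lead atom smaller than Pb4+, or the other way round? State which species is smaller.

Pb4+

Forming Pb4+ removes 4 electrons from Pb. Fewer electrons for the same nuclear charge means less shielding and a higher Z_eff on the remaining electrons.
A cation is smaller than its parent atom: Pb4+ < Pb.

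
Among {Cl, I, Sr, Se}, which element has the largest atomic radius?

Sr

Radius decreases left→right (rising Z_eff, same n) and increases top→bottom (higher n).
These span different periods and groups, so the two trends combine.
Se > Cl: relative to Cl, both the across-period and down-group shifts push Se's atomic radius up.
I > Se: period and group pull opposite ways; the down-group shift dominates (133 vs 116 pm).
Sr > I: Sr lies to the left of I in period 5, so the across-period effect alone puts Sr larger.
For reference (pm): Cl 99, Se 116, Sr 185, I 133.
The largest atomic radius among these belongs to Sr.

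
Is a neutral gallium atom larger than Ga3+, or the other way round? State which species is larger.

Forming Ga3+ removes 3 electrons from Ga. Fewer electrons for the same nuclear charge means less shielding and a higher Z_eff on the remaining electrons, and for main-group metals the entire outer shell is lost.
A cation is smaller than its parent atom: Ga3+ < Ga.

Ga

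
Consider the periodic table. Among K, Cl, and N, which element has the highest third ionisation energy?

N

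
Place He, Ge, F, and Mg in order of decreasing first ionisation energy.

He, F, Ge, Mg

He is in period 1, group 18; F is in period 2, group 17; Mg is in period 3, group 2; Ge is in period 4, group 14.
First ionization energy rises across a period (greater Z_eff holds electrons more tightly) and falls down a group (valence electrons are farther from the nucleus).
Neither a single period nor a single group — weigh both effects.
Ge > Mg: the two effects oppose for this pair; the across-period effect wins (762 vs 738 kJ/mol).
F > Ge: both effects reinforce here, so F is clearly the higher of the two.
He > F: both effects reinforce here, so He is clearly the higher of the two.
Approximate values (kJ/mol): He 2372, F 1681, Mg 738, Ge 762.
So from highest to lowest: He > F > Ge > Mg.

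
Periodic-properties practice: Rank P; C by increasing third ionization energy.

IE_3 is the cost of taking one more electron from the +2 cation: P²⁺ still has 3 valence electrons; C²⁺ still has 2 valence electrons.
All are still removing valence electrons, so compare the +2 ions as you would atoms: IE_3 generally rises across a period (higher Z_eff) and falls down a group (larger shell), subject to the usual subshell exceptions.
Valence configurations: P²⁺ [Ne]3s²3p¹, C²⁺ [He]2s².
Tabulated IE_3 (kJ/mol): P 2914, C 4620.
Putting it together, IE_3: P < C.

P < C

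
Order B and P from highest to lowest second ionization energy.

B > P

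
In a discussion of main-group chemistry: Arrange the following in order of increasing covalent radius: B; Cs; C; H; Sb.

H < C < B < Sb < Cs

H is in period 1, group 1; B is in period 2, group 13; C is in period 2, group 14; Sb is in period 5, group 15; Cs is in period 6, group 1.
Atomic radius shrinks across a period as nuclear charge pulls the same shell inward, and grows down a group as new shells are added.
Neither a single period nor a single group — weigh both effects.
C > H: the two effects oppose for this pair; the down-group effect wins (75 vs 32 pm).
B > C: both are in period 2; the period trend gives B the larger value.
Sb > B: the two effects oppose for this pair; the down-group effect wins (140 vs 85 pm).
Cs > Sb: relative to Sb, both the across-period and down-group shifts push Cs's atomic radius up.
Approximate values (pm): H 32, B 85, C 75, Sb 140, Cs 232.
So from smallest to largest: H < C < B < Sb < Cs.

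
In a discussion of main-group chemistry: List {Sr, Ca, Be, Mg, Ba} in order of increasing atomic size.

Be is in period 2, group 2; Mg is in period 3, group 2; Ca is in period 4, group 2; Sr is in period 5, group 2; Ba is in period 6, group 2.
Radius decreases left→right (rising Z_eff, same n) and increases top→bottom (higher n).
All are in group 2, so atomic radius increases down the group.
So from smallest to largest: Be < Mg < Ca < Sr < Ba.

Be < Mg < Ca < Sr < Ba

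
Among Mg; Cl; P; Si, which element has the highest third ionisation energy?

Mg

The third ionization energy removes an electron from the +2 ion. For each element: Mg²⁺ is the bare [Ne] core; Cl²⁺ still has 5 valence electrons; P²⁺ still has 3 valence electrons; Si²⁺ still has 2 valence electrons.
Breaking into a closed-shell core is much more expensive than removing a leftover valence electron — Mg has the largest IE_3 here.
Valence configurations: Cl²⁺ [Ne]3s²3p³, P²⁺ [Ne]3s²3p¹, Si²⁺ [Ne]3s².
P²⁺ loses a lone 3p electron whereas Si²⁺ must break into a filled 3s² pair, so IE_3(Si) > IE_3(P) even though P has the higher nuclear charge.
The numbers (kJ/mol): Mg 7733, Cl 3822, P 2914, Si 3232.
Putting it together, IE_3: P < Si < Cl < Mg.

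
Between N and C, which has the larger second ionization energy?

N

The second ionization energy removes an electron from the +1 ion. For each element: N⁺ still has 4 valence electrons; C⁺ still has 3 valence electrons.
All are still removing valence electrons, so compare the +1 ions as you would atoms: IE_2 generally rises across a period (higher Z_eff) and falls down a group (larger shell), subject to the usual subshell exceptions.
Valence configurations: N⁺ [He]2s²2p², C⁺ [He]2s²2p¹.
The numbers (kJ/mol): N 2856, C 2353.
Hence IE_2: C < N.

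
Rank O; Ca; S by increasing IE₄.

S < Ca < O

IE_4 is the cost of taking one more electron from the +3 cation: O³⁺ still has 3 valence electrons; Ca³⁺ is already 1 electron into the core; S³⁺ still has 3 valence electrons.
Usually core removal costs more than valence removal, but here the competition is close: a tightly held n=2 valence electron can cost more to remove than an n=3 core electron, so the actual values have to decide it.
Valence configurations: O³⁺ [He]2s²2p¹, S³⁺ [Ne]3s²3p¹.
The numbers (kJ/mol): O 7469, Ca 6491, S 4556.
Overall IE_4 order: S < Ca < O.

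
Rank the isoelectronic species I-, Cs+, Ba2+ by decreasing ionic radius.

All of these have 54 electrons, so size is governed by nuclear charge alone: the more protons, the stronger the pull on the same electron cloud, and the smaller the ion.
Nuclear charges: Ba2+ (Z=56), Cs+ (Z=55), I- (Z=53).
Largest to smallest: I- > Cs+ > Ba2+.

I- > Cs+ > Ba2+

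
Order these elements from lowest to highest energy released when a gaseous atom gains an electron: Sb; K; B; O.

B < K < Sb < O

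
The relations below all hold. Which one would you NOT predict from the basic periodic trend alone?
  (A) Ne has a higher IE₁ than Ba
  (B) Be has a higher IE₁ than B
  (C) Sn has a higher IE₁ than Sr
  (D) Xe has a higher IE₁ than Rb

(B)

The general trend: IE₁ increases across a period and decreases down a group.
(A) Ne (period 2, group 18) vs Ba (period 6, group 2): the stated order agrees with the simple trend.
(B) Be (period 2, group 2) vs B (period 2, group 13): the stated order contradicts the simple trend.
(C) Sn (period 5, group 14) vs Sr (period 5, group 2): the stated order agrees with the simple trend.
(D) Xe (period 5, group 18) vs Rb (period 5, group 1): the stated order agrees with the simple trend.
The exception is (B): removing B's lone 2p electron is easier than breaking Be's filled 2s².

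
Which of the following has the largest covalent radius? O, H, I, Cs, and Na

H is in period 1, group 1; O is in period 2, group 16; Na is in period 3, group 1; I is in period 5, group 17; Cs is in period 6, group 1.
Across a period the added protons contract the valence shell; down a group each new principal shell makes the atom larger.
Here both period and group differ, so the two effects have to be weighed against each other.
O > H: the two effects oppose for this pair; the down-group effect wins (63 vs 32 pm).
I > O: period and group pull opposite ways; the down-group shift dominates (133 vs 63 pm).
Na > I: period and group pull opposite ways; the across-period shift dominates (155 vs 133 pm).
Cs > Na: they share group 1; the group trend gives Cs the larger value.
Approximate values (pm): H 32, O 63, Na 155, I 133, Cs 232.
The largest covalent radius among these belongs to Cs.

Cs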